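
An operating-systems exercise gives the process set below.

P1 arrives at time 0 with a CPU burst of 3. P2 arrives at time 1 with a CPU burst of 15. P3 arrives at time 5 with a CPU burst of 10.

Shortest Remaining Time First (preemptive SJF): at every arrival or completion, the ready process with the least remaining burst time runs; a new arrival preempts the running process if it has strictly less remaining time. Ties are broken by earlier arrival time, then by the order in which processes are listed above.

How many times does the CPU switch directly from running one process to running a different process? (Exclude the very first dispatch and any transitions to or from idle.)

3

Schedule: | P1 0-3 | P2 3-5 | P3 5-15 | P2 15-28 |
Completion: P1=3  P2=28  P3=15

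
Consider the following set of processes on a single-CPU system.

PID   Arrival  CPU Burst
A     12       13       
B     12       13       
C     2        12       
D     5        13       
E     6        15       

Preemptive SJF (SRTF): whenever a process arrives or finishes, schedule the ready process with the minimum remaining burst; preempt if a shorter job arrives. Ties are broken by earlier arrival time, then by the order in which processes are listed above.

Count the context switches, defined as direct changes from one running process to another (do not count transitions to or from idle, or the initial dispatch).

4

Gantt: | idle 0-2 | C 2-14 | D 14-27 | A 27-40 | B 40-53 | E 53-68 |
Completion: A=40  B=53  C=14  D=27  E=68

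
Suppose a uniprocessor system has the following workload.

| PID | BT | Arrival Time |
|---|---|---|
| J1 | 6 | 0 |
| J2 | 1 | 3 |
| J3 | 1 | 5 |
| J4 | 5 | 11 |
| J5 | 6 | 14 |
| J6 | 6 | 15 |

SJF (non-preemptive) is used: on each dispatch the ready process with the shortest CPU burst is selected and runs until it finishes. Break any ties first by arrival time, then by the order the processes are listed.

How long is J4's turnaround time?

Schedule: | J1 0-6 | J2 6-7 | J3 7-8 | idle 8-11 | J4 11-16 | J5 16-22 | J6 22-28 |
Completion: J1=6  J2=7  J3=8  J4=16  J5=22  J6=28
Turnaround(J4) = completion − arrival = 16 − 11 = 5

5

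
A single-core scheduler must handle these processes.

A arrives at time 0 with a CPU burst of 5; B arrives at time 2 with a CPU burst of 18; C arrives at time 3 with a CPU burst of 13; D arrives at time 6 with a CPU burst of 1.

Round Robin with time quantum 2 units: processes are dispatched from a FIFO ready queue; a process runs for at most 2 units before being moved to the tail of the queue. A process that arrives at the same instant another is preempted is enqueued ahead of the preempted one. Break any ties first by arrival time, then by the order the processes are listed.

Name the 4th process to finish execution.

Schedule: | A 0-2 | B 2-4 | A 4-6 | C 6-8 | B 8-10 | D 10-11 | A 11-12 | C 12-14 | B 14-16 | C 16-18 | B 18-20 | C 20-22 | B 22-24 | C 24-26 | B 26-28 | C 28-30 | B 30-32 | C 32-33 | B 33-37 |
Completion: A=12  B=37  C=33  D=11
Finish order: D → A → C → B

B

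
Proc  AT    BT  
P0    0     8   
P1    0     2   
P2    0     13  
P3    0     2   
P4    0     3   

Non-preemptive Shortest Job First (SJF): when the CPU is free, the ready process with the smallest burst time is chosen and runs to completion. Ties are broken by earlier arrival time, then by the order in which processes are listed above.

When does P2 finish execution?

Schedule: | P1 0-2 | P3 2-4 | P4 4-7 | P0 7-15 | P2 15-28 |
Completion: P0=15  P1=2  P2=28  P3=4  P4=7

28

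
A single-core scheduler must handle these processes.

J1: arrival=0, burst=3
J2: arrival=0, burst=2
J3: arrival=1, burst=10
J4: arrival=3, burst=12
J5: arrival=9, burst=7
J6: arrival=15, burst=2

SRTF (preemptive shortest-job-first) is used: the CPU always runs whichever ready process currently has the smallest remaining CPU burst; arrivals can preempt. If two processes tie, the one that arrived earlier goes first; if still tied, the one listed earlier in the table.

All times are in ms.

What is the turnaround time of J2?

Schedule: | J2 0-2 | J1 2-5 | J3 5-15 | J6 15-17 | J5 17-24 | J4 24-36 |
Completion: J1=5  J2=2  J3=15  J4=36  J5=24  J6=17
Turnaround(J2) = completion − arrival = 2 − 0 = 2

2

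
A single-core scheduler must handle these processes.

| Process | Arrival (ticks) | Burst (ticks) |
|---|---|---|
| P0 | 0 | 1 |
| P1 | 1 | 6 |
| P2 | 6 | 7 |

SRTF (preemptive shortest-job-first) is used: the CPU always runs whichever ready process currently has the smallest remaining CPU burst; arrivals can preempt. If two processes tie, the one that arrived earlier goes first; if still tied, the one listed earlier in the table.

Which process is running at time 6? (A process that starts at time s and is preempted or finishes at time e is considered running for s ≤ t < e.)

P1

Gantt: | P0 0-1 | P1 1-7 | P2 7-14 |
Completion: P0=1  P1=7  P2=14
Turnaround (C−A): P0=1  P1=6  P2=8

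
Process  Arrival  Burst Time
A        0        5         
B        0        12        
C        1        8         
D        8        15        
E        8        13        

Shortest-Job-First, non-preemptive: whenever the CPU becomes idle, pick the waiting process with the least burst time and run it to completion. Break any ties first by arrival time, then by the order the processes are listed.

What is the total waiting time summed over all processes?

64

Gantt: | A 0-5 | C 5-13 | B 13-25 | E 25-38 | D 38-53 |
Completion: A=5  B=25  C=13  D=53  E=38
Waiting = turnaround − burst: A=0, B=13, C=4, D=30, E=17
Total waiting = 0 + 13 + 4 + 30 + 17 = 64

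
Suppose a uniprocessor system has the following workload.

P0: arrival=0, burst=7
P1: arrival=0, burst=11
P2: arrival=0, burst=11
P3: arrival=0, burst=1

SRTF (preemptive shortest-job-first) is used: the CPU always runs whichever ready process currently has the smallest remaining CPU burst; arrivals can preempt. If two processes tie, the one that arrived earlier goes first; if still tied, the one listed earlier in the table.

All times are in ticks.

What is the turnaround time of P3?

Gantt: | P3 0-1 | P0 1-8 | P1 8-19 | P2 19-30 |
Completion: P0=8  P1=19  P2=30  P3=1
Turnaround (C−A): P0=8  P1=19  P2=30  P3=1
Turnaround(P3) = completion − arrival = 1 − 0 = 1

1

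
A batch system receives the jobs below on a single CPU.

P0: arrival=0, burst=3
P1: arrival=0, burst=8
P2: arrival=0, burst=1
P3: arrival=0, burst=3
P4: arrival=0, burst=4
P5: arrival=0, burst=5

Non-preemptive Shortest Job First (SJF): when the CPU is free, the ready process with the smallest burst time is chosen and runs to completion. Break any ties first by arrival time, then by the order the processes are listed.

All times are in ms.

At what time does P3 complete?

7

Schedule: | P2 0-1 | P0 1-4 | P3 4-7 | P4 7-11 | P5 11-16 | P1 16-24 |
Completion: P0=4  P1=24  P2=1  P3=7  P4=11  P5=16
Turnaround (C−A): P0=4  P1=24  P2=1  P3=7  P4=11  P5=16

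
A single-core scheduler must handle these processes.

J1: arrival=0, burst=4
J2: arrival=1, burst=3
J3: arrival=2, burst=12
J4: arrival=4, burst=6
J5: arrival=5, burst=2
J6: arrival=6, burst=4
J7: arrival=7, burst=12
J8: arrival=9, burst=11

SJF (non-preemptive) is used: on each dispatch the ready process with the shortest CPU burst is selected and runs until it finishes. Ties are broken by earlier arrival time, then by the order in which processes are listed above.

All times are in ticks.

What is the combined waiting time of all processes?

90

Gantt: | J1 0-4 | J2 4-7 | J5 7-9 | J6 9-13 | J4 13-19 | J8 19-30 | J3 30-42 | J7 42-54 |
Completion: J1=4  J2=7  J3=42  J4=19  J5=9  J6=13  J7=54  J8=30
Turnaround (C−A): J1=4  J2=6  J3=40  J4=15  J5=4  J6=7  J7=47  J8=21
Waiting = turnaround − burst: J1=0, J2=3, J3=28, J4=9, J5=2, J6=3, J7=35, J8=10
Total waiting = 0 + 3 + 28 + 9 + 2 + 3 + 35 + 10 = 90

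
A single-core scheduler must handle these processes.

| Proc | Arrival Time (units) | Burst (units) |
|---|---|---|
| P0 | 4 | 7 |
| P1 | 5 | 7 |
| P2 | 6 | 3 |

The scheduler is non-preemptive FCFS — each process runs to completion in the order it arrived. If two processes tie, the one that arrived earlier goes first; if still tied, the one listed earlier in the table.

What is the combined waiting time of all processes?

18

Timeline: | idle 0-4 | P0 4-11 | P1 11-18 | P2 18-21 |
Completion: P0=11  P1=18  P2=21
Turnaround (C−A): P0=7  P1=13  P2=15
Waiting = turnaround − burst: P0=0, P1=6, P2=12
Total waiting = 0 + 6 + 12 = 18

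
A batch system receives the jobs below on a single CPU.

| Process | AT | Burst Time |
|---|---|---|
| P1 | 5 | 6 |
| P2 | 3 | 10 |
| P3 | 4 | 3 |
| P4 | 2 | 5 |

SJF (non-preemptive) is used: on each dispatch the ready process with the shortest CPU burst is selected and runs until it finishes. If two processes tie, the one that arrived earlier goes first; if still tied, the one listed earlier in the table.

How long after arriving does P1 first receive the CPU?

Gantt: | idle 0-2 | P4 2-7 | P3 7-10 | P1 10-16 | P2 16-26 |
Completion: P1=16  P2=26  P3=10  P4=7
Response(P1) = first start − arrival = 10 − 5 = 5

5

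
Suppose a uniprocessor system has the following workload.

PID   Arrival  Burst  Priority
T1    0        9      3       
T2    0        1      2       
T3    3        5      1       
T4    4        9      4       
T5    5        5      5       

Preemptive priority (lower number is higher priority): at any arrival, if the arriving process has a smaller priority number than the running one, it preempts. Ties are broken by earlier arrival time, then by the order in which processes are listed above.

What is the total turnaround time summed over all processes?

Gantt: | T2 0-1 | T1 1-3 | T3 3-8 | T1 8-15 | T4 15-24 | T5 24-29 |
Completion: T1=15  T2=1  T3=8  T4=24  T5=29
Turnaround = completion − arrival: T1=15, T2=1, T3=5, T4=20, T5=24
Total turnaround = 15 + 1 + 5 + 20 + 24 = 65

65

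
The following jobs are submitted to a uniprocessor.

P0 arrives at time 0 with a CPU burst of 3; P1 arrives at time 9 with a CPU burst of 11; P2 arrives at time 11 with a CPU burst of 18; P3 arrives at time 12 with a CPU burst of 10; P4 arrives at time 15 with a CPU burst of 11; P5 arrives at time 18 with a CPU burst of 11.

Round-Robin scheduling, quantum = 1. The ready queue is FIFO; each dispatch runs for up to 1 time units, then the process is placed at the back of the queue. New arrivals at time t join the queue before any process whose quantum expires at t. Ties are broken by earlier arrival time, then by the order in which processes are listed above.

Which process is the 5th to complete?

Gantt: | P0 0-3 | idle 3-9 | P1 9-11 | P2 11-12 | P1 12-13 | P3 13-14 | P2 14-15 | P1 15-16 | P3 16-17 | P4 17-18 | P2 18-19 | P1 19-20 | P3 20-21 | P5 21-22 | P4 22-23 | P2 23-24 | P1 24-25 | P3 25-26 | P5 26-27 | P4 27-28 | P2 28-29 | P1 29-30 | P3 30-31 | P5 31-32 | P4 32-33 | P2 33-34 | P1 34-35 | P3 35-36 | P5 36-37 | P4 37-38 | P2 38-39 | P1 39-40 | P3 40-41 | P5 41-42 | P4 42-43 | P2 43-44 | P1 44-45 | P3 45-46 | P5 46-47 | P4 47-48 | P2 48-49 | P1 49-50 | P3 50-51 | P5 51-52 | P4 52-53 | P2 53-54 | P3 54-55 | P5 55-56 | P4 56-57 | P2 57-58 | P5 58-59 | P4 59-60 | P2 60-61 | P5 61-62 | P4 62-63 | P2 63-64 | P5 64-65 | P2 65-70 |
Completion: P0=3  P1=50  P2=70  P3=55  P4=63  P5=65
Finish order: P0 → P1 → P3 → P4 → P5 → P2

P5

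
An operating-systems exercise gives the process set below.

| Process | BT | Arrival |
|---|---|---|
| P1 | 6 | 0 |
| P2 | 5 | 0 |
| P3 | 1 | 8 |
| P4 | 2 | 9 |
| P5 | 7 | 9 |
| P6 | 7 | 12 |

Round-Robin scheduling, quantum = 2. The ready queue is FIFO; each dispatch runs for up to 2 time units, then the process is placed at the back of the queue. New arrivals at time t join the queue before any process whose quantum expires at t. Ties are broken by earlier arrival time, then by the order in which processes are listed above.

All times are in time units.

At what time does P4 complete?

Timeline: | P1 0-2 | P2 2-4 | P1 4-6 | P2 6-8 | P1 8-10 | P3 10-11 | P2 11-12 | P4 12-14 | P5 14-16 | P6 16-18 | P5 18-20 | P6 20-22 | P5 22-24 | P6 24-26 | P5 26-27 | P6 27-28 |
Completion: P1=10  P2=12  P3=11  P4=14  P5=27  P6=28
Turnaround (C−A): P1=10  P2=12  P3=3  P4=5  P5=18  P6=16

14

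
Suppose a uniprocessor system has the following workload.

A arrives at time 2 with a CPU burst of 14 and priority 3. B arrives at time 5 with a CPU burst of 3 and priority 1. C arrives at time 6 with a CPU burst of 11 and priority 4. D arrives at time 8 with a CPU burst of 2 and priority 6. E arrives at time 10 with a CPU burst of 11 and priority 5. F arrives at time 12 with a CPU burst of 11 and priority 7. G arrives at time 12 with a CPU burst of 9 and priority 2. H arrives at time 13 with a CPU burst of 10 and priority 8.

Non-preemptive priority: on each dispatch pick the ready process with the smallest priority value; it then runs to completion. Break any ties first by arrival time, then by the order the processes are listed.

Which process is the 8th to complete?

H

Timeline: | idle 0-2 | A 2-16 | B 16-19 | G 19-28 | C 28-39 | E 39-50 | D 50-52 | F 52-63 | H 63-73 |
Completion: A=16  B=19  C=39  D=52  E=50  F=63  G=28  H=73
Finish order: A → B → G → C → E → D → F → H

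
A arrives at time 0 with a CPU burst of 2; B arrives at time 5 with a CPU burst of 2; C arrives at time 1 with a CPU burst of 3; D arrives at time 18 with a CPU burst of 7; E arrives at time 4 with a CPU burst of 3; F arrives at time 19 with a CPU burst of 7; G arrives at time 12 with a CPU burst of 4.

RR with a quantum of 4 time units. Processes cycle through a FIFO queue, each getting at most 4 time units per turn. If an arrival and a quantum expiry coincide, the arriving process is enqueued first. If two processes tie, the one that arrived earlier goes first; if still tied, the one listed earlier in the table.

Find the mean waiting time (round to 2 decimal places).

Schedule: | A 0-2 | C 2-5 | E 5-8 | B 8-10 | idle 10-12 | G 12-16 | idle 16-18 | D 18-22 | F 22-26 | D 26-29 | F 29-32 |
Completion: A=2  B=10  C=5  D=29  E=8  F=32  G=16
Turnaround (C−A): A=2  B=5  C=4  D=11  E=4  F=13  G=4
Waiting times: A=0, B=3, C=1, D=4, E=1, F=6, G=0
Average waiting = (0+3+1+4+1+6+0) / 7 = 15/7 = 2.14

2.14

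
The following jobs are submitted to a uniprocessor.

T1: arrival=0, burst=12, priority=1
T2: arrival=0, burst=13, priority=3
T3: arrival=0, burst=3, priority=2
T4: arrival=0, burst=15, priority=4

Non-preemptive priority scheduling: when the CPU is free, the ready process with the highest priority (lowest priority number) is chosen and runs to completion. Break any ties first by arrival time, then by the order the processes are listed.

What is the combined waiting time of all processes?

55

Timeline: | T1 0-12 | T3 12-15 | T2 15-28 | T4 28-43 |
Completion: T1=12  T2=28  T3=15  T4=43
Waiting = turnaround − burst: T1=0, T2=15, T3=12, T4=28
Total waiting = 0 + 15 + 12 + 28 = 55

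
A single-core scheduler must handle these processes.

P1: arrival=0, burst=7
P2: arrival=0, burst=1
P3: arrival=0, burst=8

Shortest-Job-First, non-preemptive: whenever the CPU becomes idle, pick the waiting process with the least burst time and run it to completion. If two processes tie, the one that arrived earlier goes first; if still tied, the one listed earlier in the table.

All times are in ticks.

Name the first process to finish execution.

Gantt: | P2 0-1 | P1 1-8 | P3 8-16 |
Completion: P1=8  P2=1  P3=16
Turnaround (C−A): P1=8  P2=1  P3=16
Finish order: P2 → P1 → P3

P2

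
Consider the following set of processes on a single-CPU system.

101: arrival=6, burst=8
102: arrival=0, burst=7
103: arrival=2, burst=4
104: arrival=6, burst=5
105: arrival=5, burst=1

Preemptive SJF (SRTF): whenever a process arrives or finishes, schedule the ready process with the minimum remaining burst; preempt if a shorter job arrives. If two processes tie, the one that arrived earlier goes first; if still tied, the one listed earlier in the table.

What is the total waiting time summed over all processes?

23

Schedule: | 102 0-2 | 103 2-6 | 105 6-7 | 102 7-12 | 104 12-17 | 101 17-25 |
Completion: 101=25  102=12  103=6  104=17  105=7
Turnaround (C−A): 101=19  102=12  103=4  104=11  105=2
Waiting = turnaround − burst: 101=11, 102=5, 103=0, 104=6, 105=1
Total waiting = 11 + 5 + 0 + 6 + 1 = 23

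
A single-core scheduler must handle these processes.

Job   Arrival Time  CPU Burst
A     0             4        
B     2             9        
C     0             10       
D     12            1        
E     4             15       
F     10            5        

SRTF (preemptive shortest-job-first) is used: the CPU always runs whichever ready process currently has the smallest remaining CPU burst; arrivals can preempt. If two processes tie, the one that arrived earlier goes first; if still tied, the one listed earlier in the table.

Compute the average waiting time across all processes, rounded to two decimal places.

Gantt: | A 0-4 | B 4-13 | D 13-14 | F 14-19 | C 19-29 | E 29-44 |
Completion: A=4  B=13  C=29  D=14  E=44  F=19
Turnaround (C−A): A=4  B=11  C=29  D=2  E=40  F=9
Waiting times: A=0, B=2, C=19, D=1, E=25, F=4
Average waiting = (0+2+19+1+25+4) / 6 = 51/6 = 8.50

8.50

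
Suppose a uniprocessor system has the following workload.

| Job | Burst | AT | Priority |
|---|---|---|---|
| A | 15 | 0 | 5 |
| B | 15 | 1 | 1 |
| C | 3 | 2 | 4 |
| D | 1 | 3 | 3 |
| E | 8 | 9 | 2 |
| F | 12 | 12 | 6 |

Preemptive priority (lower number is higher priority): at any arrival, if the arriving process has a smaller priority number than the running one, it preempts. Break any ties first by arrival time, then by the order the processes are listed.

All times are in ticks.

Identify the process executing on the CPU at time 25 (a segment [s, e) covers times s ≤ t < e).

C

Schedule: | A 0-1 | B 1-16 | E 16-24 | D 24-25 | C 25-28 | A 28-42 | F 42-54 |
Completion: A=42  B=16  C=28  D=25  E=24  F=54
Turnaround (C−A): A=42  B=15  C=26  D=22  E=15  F=42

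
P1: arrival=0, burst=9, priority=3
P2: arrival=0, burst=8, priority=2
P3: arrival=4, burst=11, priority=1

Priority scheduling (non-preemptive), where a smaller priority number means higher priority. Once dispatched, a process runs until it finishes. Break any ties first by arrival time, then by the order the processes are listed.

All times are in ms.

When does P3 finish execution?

19

Timeline: | P2 0-8 | P3 8-19 | P1 19-28 |
Completion: P1=28  P2=8  P3=19
Turnaround (C−A): P1=28  P2=8  P3=15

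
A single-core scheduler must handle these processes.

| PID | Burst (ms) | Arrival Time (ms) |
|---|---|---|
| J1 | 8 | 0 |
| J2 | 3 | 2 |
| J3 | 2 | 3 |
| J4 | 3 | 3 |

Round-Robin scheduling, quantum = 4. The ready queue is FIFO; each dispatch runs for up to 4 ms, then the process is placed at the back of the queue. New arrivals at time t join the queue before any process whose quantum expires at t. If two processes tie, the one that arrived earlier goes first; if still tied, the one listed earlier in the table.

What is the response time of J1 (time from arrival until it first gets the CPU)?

Timeline: | J1 0-4 | J2 4-7 | J3 7-9 | J4 9-12 | J1 12-16 |
Completion: J1=16  J2=7  J3=9  J4=12
Turnaround (C−A): J1=16  J2=5  J3=6  J4=9
Response(J1) = first start − arrival = 0 − 0 = 0

0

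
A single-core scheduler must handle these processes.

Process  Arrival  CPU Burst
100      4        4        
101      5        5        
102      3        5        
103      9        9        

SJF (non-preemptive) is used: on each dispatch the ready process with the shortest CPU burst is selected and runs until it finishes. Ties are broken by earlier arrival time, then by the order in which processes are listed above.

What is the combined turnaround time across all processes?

Timeline: | idle 0-3 | 102 3-8 | 100 8-12 | 101 12-17 | 103 17-26 |
Completion: 100=12  101=17  102=8  103=26
Turnaround = completion − arrival: 100=8, 101=12, 102=5, 103=17
Total turnaround = 8 + 12 + 5 + 17 = 42

42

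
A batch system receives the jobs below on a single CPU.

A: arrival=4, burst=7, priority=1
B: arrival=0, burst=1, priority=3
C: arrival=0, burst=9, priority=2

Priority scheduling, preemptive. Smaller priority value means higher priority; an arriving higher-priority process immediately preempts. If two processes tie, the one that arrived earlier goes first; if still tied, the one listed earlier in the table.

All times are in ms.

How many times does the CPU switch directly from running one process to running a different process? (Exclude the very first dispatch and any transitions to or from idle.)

Gantt: | C 0-4 | A 4-11 | C 11-16 | B 16-17 |
Completion: A=11  B=17  C=16

3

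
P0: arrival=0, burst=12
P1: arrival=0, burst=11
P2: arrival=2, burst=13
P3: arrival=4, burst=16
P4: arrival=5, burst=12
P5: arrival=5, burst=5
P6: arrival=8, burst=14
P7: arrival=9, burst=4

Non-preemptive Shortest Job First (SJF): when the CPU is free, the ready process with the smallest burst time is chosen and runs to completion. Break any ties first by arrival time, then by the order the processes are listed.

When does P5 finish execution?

20

Gantt: | P1 0-11 | P7 11-15 | P5 15-20 | P0 20-32 | P4 32-44 | P2 44-57 | P6 57-71 | P3 71-87 |
Completion: P0=32  P1=11  P2=57  P3=87  P4=44  P5=20  P6=71  P7=15
Turnaround (C−A): P0=32  P1=11  P2=55  P3=83  P4=39  P5=15  P6=63  P7=6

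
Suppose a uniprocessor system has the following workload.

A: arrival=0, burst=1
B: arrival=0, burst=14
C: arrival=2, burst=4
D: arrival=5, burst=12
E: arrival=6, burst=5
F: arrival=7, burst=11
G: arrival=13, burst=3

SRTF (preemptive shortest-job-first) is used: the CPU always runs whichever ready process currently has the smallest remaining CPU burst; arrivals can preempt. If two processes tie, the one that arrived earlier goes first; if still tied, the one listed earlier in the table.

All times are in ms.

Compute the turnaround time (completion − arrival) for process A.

Timeline: | A 0-1 | B 1-2 | C 2-6 | E 6-11 | F 11-13 | G 13-16 | F 16-25 | D 25-37 | B 37-50 |
Completion: A=1  B=50  C=6  D=37  E=11  F=25  G=16
Turnaround(A) = completion − arrival = 1 − 0 = 1

1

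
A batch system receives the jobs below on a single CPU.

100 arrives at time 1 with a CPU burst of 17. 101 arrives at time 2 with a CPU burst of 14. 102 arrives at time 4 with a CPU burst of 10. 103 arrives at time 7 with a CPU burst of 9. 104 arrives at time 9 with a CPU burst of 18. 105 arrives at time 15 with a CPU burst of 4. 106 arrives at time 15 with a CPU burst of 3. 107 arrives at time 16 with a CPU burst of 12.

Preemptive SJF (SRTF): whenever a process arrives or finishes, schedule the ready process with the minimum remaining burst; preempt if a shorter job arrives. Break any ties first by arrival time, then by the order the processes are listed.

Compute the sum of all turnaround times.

269

Timeline: | idle 0-1 | 100 1-2 | 101 2-4 | 102 4-14 | 103 14-15 | 106 15-18 | 105 18-22 | 103 22-30 | 101 30-42 | 107 42-54 | 100 54-70 | 104 70-88 |
Completion: 100=70  101=42  102=14  103=30  104=88  105=22  106=18  107=54
Turnaround (C−A): 100=69  101=40  102=10  103=23  104=79  105=7  106=3  107=38
Turnaround = completion − arrival: 100=69, 101=40, 102=10, 103=23, 104=79, 105=7, 106=3, 107=38
Total turnaround = 69 + 40 + 10 + 23 + 79 + 7 + 3 + 38 = 269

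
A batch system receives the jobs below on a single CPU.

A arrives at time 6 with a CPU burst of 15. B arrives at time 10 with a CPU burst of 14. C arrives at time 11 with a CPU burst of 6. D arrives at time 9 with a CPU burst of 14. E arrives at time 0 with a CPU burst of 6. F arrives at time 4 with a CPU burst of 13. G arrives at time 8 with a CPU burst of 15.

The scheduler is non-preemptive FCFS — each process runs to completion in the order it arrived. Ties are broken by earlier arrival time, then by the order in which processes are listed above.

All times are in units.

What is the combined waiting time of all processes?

Schedule: | E 0-6 | F 6-19 | A 19-34 | G 34-49 | D 49-63 | B 63-77 | C 77-83 |
Completion: A=34  B=77  C=83  D=63  E=6  F=19  G=49
Turnaround (C−A): A=28  B=67  C=72  D=54  E=6  F=15  G=41
Waiting = turnaround − burst: A=13, B=53, C=66, D=40, E=0, F=2, G=26
Total waiting = 13 + 53 + 66 + 40 + 0 + 2 + 26 = 200

200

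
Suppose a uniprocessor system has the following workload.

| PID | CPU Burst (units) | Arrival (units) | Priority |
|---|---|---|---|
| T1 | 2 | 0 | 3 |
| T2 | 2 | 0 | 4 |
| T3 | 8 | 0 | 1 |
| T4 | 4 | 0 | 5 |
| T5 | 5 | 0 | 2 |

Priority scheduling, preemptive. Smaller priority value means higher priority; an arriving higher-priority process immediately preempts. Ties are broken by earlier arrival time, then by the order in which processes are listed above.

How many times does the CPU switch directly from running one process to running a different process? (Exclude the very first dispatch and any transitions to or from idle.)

4

Timeline: | T3 0-8 | T5 8-13 | T1 13-15 | T2 15-17 | T4 17-21 |
Completion: T1=15  T2=17  T3=8  T4=21  T5=13
Turnaround (C−A): T1=15  T2=17  T3=8  T4=21  T5=13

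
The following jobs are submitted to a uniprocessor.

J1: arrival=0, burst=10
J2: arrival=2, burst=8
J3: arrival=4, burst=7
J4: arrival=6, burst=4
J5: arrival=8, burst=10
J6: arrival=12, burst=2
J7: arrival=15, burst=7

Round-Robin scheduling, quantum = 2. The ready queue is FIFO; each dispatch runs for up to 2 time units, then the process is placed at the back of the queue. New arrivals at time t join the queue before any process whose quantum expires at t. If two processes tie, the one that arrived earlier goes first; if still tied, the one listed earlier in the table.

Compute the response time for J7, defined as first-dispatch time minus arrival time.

Timeline: | J1 0-2 | J2 2-4 | J1 4-6 | J3 6-8 | J2 8-10 | J4 10-12 | J1 12-14 | J5 14-16 | J3 16-18 | J2 18-20 | J6 20-22 | J4 22-24 | J1 24-26 | J7 26-28 | J5 28-30 | J3 30-32 | J2 32-34 | J1 34-36 | J7 36-38 | J5 38-40 | J3 40-41 | J7 41-43 | J5 43-45 | J7 45-46 | J5 46-48 |
Completion: J1=36  J2=34  J3=41  J4=24  J5=48  J6=22  J7=46
Turnaround (C−A): J1=36  J2=32  J3=37  J4=18  J5=40  J6=10  J7=31
Response(J7) = first start − arrival = 26 − 15 = 11

11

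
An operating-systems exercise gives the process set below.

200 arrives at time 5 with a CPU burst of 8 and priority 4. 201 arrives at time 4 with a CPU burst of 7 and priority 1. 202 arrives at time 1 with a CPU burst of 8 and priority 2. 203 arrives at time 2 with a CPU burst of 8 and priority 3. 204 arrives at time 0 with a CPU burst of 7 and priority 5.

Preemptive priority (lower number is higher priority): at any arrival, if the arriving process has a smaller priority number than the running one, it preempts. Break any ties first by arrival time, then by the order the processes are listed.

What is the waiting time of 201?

Gantt: | 204 0-1 | 202 1-4 | 201 4-11 | 202 11-16 | 203 16-24 | 200 24-32 | 204 32-38 |
Completion: 200=32  201=11  202=16  203=24  204=38
Turnaround (C−A): 200=27  201=7  202=15  203=22  204=38
Waiting(201) = turnaround − burst = 7 − 7 = 0

0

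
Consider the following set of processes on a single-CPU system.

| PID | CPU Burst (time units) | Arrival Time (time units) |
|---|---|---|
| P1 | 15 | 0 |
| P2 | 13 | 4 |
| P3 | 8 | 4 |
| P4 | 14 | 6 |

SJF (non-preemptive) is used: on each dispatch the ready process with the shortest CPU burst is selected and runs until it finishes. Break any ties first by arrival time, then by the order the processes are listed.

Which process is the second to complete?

Gantt: | P1 0-15 | P3 15-23 | P2 23-36 | P4 36-50 |
Completion: P1=15  P2=36  P3=23  P4=50
Finish order: P1 → P3 → P2 → P4

P3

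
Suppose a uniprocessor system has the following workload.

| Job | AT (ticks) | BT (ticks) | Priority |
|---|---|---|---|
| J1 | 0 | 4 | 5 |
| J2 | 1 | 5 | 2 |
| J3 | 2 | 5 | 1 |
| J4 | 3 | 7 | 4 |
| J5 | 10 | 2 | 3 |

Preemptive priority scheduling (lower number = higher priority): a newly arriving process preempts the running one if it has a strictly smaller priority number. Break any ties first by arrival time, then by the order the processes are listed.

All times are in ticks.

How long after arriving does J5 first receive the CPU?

1

Gantt: | J1 0-1 | J2 1-2 | J3 2-7 | J2 7-11 | J5 11-13 | J4 13-20 | J1 20-23 |
Completion: J1=23  J2=11  J3=7  J4=20  J5=13
Turnaround (C−A): J1=23  J2=10  J3=5  J4=17  J5=3
Response(J5) = first start − arrival = 11 − 10 = 1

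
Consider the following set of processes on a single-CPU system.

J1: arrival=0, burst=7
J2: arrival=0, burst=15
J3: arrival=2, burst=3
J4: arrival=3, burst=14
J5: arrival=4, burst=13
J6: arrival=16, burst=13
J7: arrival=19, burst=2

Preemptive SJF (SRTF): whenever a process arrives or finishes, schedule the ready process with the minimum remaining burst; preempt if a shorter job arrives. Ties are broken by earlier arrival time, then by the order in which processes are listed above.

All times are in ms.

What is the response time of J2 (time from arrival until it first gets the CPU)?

Schedule: | J1 0-2 | J3 2-5 | J1 5-10 | J5 10-19 | J7 19-21 | J5 21-25 | J6 25-38 | J4 38-52 | J2 52-67 |
Completion: J1=10  J2=67  J3=5  J4=52  J5=25  J6=38  J7=21
Response(J2) = first start − arrival = 52 − 0 = 52

52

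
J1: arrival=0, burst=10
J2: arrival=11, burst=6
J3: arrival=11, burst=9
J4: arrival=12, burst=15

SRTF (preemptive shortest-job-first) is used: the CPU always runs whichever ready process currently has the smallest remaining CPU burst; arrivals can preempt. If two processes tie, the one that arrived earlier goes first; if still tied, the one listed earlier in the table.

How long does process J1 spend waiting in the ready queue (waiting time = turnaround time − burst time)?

Timeline: | J1 0-10 | idle 10-11 | J2 11-17 | J3 17-26 | J4 26-41 |
Completion: J1=10  J2=17  J3=26  J4=41
Turnaround (C−A): J1=10  J2=6  J3=15  J4=29
Waiting(J1) = turnaround − burst = 10 − 10 = 0

0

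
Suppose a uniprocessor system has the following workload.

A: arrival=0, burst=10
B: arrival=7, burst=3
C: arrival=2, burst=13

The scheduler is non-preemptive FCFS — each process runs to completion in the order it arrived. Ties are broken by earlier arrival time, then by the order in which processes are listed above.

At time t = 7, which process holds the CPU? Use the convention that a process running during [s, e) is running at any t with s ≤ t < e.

A

Timeline: | A 0-10 | C 10-23 | B 23-26 |
Completion: A=10  B=26  C=23
Turnaround (C−A): A=10  B=19  C=21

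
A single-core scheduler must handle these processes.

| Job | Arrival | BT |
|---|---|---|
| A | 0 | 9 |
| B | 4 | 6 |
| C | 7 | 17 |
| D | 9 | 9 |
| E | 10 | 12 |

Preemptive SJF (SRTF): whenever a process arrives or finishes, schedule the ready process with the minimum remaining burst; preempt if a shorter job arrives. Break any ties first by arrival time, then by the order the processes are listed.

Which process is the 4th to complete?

E

Schedule: | A 0-9 | B 9-15 | D 15-24 | E 24-36 | C 36-53 |
Completion: A=9  B=15  C=53  D=24  E=36
Finish order: A → B → D → E → C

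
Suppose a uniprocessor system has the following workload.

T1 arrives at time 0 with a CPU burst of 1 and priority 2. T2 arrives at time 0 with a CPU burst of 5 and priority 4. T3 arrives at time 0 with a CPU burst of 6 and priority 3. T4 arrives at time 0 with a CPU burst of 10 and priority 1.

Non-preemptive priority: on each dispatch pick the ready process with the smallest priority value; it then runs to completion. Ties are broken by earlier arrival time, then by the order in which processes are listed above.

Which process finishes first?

Gantt: | T4 0-10 | T1 10-11 | T3 11-17 | T2 17-22 |
Completion: T1=11  T2=22  T3=17  T4=10
Turnaround (C−A): T1=11  T2=22  T3=17  T4=10
Finish order: T4 → T1 → T3 → T2

T4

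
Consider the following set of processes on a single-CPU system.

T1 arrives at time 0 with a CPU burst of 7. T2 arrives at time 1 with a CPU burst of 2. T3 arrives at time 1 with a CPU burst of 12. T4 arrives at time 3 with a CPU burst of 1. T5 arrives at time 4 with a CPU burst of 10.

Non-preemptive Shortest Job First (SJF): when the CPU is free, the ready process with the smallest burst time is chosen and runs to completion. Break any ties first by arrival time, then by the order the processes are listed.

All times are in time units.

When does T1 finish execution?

Gantt: | T1 0-7 | T4 7-8 | T2 8-10 | T5 10-20 | T3 20-32 |
Completion: T1=7  T2=10  T3=32  T4=8  T5=20
Turnaround (C−A): T1=7  T2=9  T3=31  T4=5  T5=16

7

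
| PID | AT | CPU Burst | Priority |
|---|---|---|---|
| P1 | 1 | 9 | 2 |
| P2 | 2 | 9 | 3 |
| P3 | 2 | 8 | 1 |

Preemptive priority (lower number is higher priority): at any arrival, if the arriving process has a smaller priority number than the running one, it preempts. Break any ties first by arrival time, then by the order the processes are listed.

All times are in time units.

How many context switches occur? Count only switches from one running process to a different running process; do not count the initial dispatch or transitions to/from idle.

Timeline: | idle 0-1 | P1 1-2 | P3 2-10 | P1 10-18 | P2 18-27 |
Completion: P1=18  P2=27  P3=10
Turnaround (C−A): P1=17  P2=25  P3=8

3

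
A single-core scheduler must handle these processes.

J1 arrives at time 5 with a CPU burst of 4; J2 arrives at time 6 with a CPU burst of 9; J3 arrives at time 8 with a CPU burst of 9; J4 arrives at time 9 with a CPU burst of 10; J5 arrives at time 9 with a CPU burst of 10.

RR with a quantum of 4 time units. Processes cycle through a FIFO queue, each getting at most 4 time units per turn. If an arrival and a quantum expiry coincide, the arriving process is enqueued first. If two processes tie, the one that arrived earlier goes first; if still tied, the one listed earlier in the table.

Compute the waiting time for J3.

26

Schedule: | idle 0-5 | J1 5-9 | J2 9-13 | J3 13-17 | J4 17-21 | J5 21-25 | J2 25-29 | J3 29-33 | J4 33-37 | J5 37-41 | J2 41-42 | J3 42-43 | J4 43-45 | J5 45-47 |
Completion: J1=9  J2=42  J3=43  J4=45  J5=47
Turnaround (C−A): J1=4  J2=36  J3=35  J4=36  J5=38
Waiting(J3) = turnaround − burst = 35 − 9 = 26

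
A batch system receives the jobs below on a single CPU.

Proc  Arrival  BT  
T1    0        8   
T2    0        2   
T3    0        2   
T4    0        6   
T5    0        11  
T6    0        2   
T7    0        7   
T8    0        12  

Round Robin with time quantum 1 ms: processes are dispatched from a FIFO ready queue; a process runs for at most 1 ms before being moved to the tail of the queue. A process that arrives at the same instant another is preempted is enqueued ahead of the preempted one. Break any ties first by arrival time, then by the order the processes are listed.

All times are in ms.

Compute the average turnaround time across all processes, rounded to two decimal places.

30.75

Gantt: | T1 0-1 | T2 1-2 | T3 2-3 | T4 3-4 | T5 4-5 | T6 5-6 | T7 6-7 | T8 7-8 | T1 8-9 | T2 9-10 | T3 10-11 | T4 11-12 | T5 12-13 | T6 13-14 | T7 14-15 | T8 15-16 | T1 16-17 | T4 17-18 | T5 18-19 | T7 19-20 | T8 20-21 | T1 21-22 | T4 22-23 | T5 23-24 | T7 24-25 | T8 25-26 | T1 26-27 | T4 27-28 | T5 28-29 | T7 29-30 | T8 30-31 | T1 31-32 | T4 32-33 | T5 33-34 | T7 34-35 | T8 35-36 | T1 36-37 | T5 37-38 | T7 38-39 | T8 39-40 | T1 40-41 | T5 41-42 | T8 42-43 | T5 43-44 | T8 44-45 | T5 45-46 | T8 46-47 | T5 47-48 | T8 48-50 |
Completion: T1=41  T2=10  T3=11  T4=33  T5=48  T6=14  T7=39  T8=50
Turnaround (C−A): T1=41  T2=10  T3=11  T4=33  T5=48  T6=14  T7=39  T8=50
Turnaround times: T1=41, T2=10, T3=11, T4=33, T5=48, T6=14, T7=39, T8=50
Average turnaround = (41+10+11+33+48+14+39+50) / 8 = 246/8 = 30.75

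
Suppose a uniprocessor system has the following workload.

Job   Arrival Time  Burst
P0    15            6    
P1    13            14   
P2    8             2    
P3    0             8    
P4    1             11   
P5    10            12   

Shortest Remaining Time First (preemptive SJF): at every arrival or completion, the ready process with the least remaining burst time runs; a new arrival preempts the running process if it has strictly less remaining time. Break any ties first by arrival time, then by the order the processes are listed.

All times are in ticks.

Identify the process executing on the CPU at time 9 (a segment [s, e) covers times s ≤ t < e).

Timeline: | P3 0-8 | P2 8-10 | P4 10-21 | P0 21-27 | P5 27-39 | P1 39-53 |
Completion: P0=27  P1=53  P2=10  P3=8  P4=21  P5=39
Turnaround (C−A): P0=12  P1=40  P2=2  P3=8  P4=20  P5=29

P2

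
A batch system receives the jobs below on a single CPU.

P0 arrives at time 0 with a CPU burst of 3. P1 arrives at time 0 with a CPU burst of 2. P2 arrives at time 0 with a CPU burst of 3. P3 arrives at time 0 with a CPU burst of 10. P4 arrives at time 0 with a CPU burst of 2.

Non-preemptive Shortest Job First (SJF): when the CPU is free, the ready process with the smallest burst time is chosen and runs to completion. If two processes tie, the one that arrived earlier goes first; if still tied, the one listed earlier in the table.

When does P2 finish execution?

Schedule: | P1 0-2 | P4 2-4 | P0 4-7 | P2 7-10 | P3 10-20 |
Completion: P0=7  P1=2  P2=10  P3=20  P4=4

10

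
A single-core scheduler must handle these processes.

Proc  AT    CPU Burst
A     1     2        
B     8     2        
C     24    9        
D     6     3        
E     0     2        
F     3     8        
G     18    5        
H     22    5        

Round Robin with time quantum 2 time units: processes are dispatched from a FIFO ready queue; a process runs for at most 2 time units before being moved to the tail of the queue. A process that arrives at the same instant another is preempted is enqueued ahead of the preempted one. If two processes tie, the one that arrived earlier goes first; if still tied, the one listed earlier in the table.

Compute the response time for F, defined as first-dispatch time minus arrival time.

1

Gantt: | E 0-2 | A 2-4 | F 4-6 | D 6-8 | F 8-10 | B 10-12 | D 12-13 | F 13-17 | idle 17-18 | G 18-22 | H 22-24 | G 24-25 | C 25-27 | H 27-29 | C 29-31 | H 31-32 | C 32-37 |
Completion: A=4  B=12  C=37  D=13  E=2  F=17  G=25  H=32
Response(F) = first start − arrival = 4 − 3 = 1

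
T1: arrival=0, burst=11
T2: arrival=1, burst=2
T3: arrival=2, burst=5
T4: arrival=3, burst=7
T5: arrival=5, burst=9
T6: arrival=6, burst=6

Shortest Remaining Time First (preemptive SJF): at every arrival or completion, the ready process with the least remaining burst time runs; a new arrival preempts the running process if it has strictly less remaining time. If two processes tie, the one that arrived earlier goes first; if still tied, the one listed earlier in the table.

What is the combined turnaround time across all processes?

99

Schedule: | T1 0-1 | T2 1-3 | T3 3-8 | T6 8-14 | T4 14-21 | T5 21-30 | T1 30-40 |
Completion: T1=40  T2=3  T3=8  T4=21  T5=30  T6=14
Turnaround (C−A): T1=40  T2=2  T3=6  T4=18  T5=25  T6=8
Turnaround = completion − arrival: T1=40, T2=2, T3=6, T4=18, T5=25, T6=8
Total turnaround = 40 + 2 + 6 + 18 + 25 + 8 = 99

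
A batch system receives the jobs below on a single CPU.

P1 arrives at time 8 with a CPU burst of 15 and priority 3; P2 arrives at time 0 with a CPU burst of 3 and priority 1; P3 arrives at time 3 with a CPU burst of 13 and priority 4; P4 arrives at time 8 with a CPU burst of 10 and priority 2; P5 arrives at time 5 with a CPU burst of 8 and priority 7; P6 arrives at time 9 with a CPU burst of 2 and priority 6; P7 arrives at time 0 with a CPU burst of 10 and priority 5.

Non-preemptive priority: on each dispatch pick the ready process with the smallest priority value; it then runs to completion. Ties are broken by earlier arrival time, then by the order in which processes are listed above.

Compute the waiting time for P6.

Schedule: | P2 0-3 | P3 3-16 | P4 16-26 | P1 26-41 | P7 41-51 | P6 51-53 | P5 53-61 |
Completion: P1=41  P2=3  P3=16  P4=26  P5=61  P6=53  P7=51
Turnaround (C−A): P1=33  P2=3  P3=13  P4=18  P5=56  P6=44  P7=51
Waiting(P6) = turnaround − burst = 44 − 2 = 42

42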